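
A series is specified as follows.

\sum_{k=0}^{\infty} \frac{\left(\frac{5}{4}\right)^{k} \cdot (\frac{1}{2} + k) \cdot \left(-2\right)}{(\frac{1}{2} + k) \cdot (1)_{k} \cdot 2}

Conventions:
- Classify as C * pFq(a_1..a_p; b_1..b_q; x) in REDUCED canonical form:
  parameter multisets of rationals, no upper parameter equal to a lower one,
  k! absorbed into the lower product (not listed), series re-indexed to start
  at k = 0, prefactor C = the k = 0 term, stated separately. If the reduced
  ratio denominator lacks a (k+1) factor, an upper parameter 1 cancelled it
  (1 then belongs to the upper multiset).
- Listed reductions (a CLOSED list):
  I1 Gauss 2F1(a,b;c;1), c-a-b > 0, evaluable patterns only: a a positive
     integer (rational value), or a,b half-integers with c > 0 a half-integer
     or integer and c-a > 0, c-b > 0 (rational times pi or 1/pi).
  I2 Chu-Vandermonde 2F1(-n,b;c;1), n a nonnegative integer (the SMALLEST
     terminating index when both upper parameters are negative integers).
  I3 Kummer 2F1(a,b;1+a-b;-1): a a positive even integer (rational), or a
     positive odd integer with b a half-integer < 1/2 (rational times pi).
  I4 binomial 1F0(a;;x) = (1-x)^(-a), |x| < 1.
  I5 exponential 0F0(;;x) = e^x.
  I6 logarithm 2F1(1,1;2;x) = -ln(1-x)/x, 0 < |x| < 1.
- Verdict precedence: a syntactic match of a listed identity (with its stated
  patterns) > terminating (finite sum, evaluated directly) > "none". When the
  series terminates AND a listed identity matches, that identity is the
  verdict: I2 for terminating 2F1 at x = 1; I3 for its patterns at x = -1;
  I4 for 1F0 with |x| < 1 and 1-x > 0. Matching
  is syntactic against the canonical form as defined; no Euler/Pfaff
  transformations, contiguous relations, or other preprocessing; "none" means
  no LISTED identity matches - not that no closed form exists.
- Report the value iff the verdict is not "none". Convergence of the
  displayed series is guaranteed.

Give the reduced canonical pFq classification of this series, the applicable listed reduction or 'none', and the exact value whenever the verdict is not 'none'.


Key observation: with t_0 = -1, (1)_k (prefactor -1) is k! itself.
Ratio: r(k) = \frac{5}{4} * 1 / [(k+1)] - poly over poly, x = \frac{5}{4} from leading terms; C = -1 at k = 0.

This is -1 * 0F0(-; -; \frac{5}{4}) in reduced canonical form. Verdict: the I5 exponential reduction fires (the 0F0 exponential series at x = \frac{5}{4}). Its exact value is \left(-1\right) \cdot e^{\frac{5}{4}}.


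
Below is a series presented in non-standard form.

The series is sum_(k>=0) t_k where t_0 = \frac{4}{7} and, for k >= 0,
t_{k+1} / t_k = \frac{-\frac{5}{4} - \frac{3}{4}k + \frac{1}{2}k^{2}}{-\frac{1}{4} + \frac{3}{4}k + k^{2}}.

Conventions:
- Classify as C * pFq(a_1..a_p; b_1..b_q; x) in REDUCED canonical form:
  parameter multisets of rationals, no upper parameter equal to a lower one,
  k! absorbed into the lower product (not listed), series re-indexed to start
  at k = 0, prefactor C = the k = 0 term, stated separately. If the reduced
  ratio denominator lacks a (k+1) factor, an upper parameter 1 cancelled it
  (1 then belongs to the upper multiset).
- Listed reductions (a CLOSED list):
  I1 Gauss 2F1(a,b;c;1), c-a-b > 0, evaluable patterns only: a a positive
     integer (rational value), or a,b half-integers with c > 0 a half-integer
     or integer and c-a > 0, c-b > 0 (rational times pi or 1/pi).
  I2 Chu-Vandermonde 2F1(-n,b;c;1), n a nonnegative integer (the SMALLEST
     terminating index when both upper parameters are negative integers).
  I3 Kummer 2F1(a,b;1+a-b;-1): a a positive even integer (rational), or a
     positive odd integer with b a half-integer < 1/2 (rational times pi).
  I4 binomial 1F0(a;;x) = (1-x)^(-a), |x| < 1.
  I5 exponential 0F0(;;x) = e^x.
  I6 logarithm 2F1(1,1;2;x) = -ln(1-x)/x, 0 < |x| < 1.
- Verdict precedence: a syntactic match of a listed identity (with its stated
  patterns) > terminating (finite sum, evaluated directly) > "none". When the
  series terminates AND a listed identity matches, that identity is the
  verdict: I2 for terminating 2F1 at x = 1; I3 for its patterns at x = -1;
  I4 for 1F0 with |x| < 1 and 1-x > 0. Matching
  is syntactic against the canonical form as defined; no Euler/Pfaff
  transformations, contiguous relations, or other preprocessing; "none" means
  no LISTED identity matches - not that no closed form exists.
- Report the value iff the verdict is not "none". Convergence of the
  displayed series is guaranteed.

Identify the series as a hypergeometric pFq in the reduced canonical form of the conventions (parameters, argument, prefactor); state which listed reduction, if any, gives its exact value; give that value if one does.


Canonical form: C = \frac{4}{7} times 2F1 with upper {-\frac{5}{2}, 1}, lower {-\frac{1}{4}}, x = \frac{1}{2}. Verdict: none - this 2F1 at x = \frac{1}{2} matches no listed pattern, and upper {-\frac{5}{2}, 1} holds no stopper.

The tell: with t_0 = \frac{4}{7}, roots of the ratio polynomials (C = 4/7, x = 1/2) are the negated parameters.
Consecutive-term ratio: r(k) = \frac{1}{2} * (k-\frac{5}{2}) (k+1) / [(k-\frac{1}{4}) (k+1)] - rational in k. x = \frac{1}{2}; t_0 = \frac{4}{7}; negate the roots.


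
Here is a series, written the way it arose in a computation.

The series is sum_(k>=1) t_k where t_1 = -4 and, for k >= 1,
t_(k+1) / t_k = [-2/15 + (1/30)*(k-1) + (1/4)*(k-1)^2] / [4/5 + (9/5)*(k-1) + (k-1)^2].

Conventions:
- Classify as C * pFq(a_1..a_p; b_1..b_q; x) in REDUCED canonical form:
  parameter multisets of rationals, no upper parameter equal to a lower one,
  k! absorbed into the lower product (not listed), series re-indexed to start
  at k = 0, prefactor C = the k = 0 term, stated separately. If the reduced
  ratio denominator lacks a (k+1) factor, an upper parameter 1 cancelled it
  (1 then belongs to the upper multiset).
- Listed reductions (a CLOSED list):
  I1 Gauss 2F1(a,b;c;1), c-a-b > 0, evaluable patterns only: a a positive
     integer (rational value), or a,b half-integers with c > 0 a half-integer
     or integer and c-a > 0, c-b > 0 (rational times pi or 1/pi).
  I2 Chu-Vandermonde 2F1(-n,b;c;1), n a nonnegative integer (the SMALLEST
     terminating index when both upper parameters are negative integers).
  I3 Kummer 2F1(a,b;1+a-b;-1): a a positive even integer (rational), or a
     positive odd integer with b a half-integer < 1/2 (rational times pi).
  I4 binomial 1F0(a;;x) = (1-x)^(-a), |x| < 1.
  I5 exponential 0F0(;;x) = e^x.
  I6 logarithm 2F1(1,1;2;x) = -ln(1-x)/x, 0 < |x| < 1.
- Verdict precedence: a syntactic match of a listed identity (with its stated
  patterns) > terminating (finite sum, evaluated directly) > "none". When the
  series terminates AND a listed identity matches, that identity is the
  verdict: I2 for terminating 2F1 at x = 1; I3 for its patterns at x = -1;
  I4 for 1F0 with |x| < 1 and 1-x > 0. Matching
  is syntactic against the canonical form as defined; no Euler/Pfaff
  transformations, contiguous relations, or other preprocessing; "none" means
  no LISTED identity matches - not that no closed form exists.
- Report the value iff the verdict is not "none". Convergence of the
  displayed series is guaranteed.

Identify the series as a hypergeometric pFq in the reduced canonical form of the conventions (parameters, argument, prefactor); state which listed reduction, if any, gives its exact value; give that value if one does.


With C = -4: the canonical form is 1F0(-2/3; -; 1/4). Verdict: the I4 binomial reduction matches (the 1F0 binomial series: exponent 2/3, x = 1/4). Hence: (-4) * (3/4)^(2/3).

The tell: x = (1/4) and the parameter 4/5 appears in both the upper and lower lists and cancels.
Adjacent-term ratio: r(k) = (1/4) * (k-2/3) / [(k+1)] - rational; roots negated = parameters, x = (1/4), C = -4.


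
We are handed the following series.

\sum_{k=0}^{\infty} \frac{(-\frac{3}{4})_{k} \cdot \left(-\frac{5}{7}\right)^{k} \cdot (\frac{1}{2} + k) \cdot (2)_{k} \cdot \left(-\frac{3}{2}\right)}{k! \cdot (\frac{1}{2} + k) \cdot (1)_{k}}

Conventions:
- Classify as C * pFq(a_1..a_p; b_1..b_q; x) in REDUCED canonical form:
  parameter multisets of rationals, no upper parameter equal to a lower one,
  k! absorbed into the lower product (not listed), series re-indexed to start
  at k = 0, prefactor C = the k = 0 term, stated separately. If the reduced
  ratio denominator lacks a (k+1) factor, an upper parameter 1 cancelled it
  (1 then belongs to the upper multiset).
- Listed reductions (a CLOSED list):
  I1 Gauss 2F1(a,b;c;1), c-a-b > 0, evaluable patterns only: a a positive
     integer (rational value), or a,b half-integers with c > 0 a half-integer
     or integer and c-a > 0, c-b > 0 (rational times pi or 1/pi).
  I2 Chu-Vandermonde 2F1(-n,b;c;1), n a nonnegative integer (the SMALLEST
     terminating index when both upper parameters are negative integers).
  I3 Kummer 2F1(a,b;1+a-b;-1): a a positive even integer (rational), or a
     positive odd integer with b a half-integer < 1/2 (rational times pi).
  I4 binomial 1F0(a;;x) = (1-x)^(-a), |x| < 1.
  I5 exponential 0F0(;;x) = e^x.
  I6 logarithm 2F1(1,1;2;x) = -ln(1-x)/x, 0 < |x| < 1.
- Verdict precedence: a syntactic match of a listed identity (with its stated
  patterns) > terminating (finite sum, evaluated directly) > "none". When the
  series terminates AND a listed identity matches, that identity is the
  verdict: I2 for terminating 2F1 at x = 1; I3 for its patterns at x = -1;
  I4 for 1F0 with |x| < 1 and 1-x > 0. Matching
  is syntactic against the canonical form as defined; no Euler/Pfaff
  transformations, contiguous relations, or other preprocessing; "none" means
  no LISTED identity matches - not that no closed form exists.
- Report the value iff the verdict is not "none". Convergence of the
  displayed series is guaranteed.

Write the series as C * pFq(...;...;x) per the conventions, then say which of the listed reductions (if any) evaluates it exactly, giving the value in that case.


Key step: x = -\frac{5}{7} and the factor k + 1/2 cancels (top and bottom), leaving prefactor -3/2.
Consecutive-term ratio: r(k) = -\frac{5}{7} * (k-\frac{3}{4}) (k+2) / [(k+1) (k+1)] ; factor over Q: parameters, x = -\frac{5}{7}, and C = -\frac{3}{2}.

This is -\frac{3}{2} * 2F1(-\frac{3}{4}, 2; 1; -\frac{5}{7}) in reduced canonical form. Verdict: none - this 2F1 at x = -\frac{5}{7} matches no listed pattern, and upper {-\frac{3}{4}, 2} holds no stopper.


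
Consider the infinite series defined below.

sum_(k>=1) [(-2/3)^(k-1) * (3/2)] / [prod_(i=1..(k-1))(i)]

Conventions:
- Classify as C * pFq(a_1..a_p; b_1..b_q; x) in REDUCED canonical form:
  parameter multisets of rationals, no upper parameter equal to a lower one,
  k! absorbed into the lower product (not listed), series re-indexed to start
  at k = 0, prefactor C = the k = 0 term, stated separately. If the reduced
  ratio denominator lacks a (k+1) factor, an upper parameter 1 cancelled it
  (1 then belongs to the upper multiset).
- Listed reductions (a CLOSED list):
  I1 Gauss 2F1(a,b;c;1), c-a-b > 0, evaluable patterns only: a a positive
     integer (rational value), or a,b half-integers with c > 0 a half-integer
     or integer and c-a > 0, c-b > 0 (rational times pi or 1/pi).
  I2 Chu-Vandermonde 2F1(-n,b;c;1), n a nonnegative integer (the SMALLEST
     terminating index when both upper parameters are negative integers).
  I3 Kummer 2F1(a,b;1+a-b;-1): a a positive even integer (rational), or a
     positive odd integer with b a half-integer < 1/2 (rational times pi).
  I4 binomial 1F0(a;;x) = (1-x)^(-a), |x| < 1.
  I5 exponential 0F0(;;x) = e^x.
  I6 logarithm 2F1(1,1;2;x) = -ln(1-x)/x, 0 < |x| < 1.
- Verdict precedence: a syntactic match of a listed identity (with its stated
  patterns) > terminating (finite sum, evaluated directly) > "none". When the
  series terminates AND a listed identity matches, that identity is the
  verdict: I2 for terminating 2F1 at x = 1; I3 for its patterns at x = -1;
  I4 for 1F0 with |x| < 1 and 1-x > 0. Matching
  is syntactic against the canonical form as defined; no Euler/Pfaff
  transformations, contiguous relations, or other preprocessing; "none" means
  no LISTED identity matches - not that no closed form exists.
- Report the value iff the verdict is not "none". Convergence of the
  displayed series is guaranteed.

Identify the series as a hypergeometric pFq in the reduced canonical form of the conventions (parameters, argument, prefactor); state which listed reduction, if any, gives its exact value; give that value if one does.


This is 3/2 * 0F0(-; -; -2/3) in reduced canonical form. Verdict: the I5 exponential reduction matches (the 0F0 exponential series at x = -2/3). Hence: (3/2) * e^(-2/3).

First insight: t_0 being 3/2, the product of the first k integers (C = 3/2) is k!.
Adjacent-term ratio: r(k) = (-2/3) * 1 / [(k+1)] - rational in k, leading ratio (-2/3); with t_0 = 3/2, classification follows.


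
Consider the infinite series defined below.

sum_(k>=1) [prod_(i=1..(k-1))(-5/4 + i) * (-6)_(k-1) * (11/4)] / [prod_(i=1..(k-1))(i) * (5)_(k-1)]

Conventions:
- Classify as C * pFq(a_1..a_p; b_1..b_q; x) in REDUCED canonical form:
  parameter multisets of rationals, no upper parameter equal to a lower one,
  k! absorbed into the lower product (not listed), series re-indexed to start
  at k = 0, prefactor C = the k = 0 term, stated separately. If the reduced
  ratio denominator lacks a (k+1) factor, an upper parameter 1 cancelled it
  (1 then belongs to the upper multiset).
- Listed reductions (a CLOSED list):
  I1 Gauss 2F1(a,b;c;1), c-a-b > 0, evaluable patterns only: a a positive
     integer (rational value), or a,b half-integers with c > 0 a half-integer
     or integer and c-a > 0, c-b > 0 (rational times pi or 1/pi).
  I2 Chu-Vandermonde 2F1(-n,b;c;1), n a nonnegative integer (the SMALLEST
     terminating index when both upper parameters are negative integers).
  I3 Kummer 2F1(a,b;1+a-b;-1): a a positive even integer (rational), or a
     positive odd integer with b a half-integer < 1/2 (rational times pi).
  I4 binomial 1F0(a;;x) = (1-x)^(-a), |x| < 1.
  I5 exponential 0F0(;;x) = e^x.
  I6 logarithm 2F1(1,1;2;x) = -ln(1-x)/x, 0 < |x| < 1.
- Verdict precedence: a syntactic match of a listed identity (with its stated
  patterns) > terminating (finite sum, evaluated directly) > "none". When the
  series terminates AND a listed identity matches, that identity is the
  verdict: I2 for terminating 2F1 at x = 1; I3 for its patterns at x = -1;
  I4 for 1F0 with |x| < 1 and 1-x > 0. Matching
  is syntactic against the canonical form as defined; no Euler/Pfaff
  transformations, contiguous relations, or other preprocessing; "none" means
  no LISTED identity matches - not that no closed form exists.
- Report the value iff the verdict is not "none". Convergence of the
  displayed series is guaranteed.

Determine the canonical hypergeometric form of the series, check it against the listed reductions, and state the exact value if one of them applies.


Prefactor 11/4, argument 1: 2F1 with upper {-6, -1/4} over lower {5}. Verdict: Chu-Vandermonde (I2) fires (terminating 2F1 at x = 1 with n = 6, b = -1/4, c = 5). Exact value: 5323153/1572864.

Key step: from the first term 11/4: the product of the first k integers (C = 11/4) is k!.
Adjacent-term ratio: r(k) = 1 * (k-6) (k-1/4) / [(k+5) (k+1)] - rational in k. x = 1; t_0 = 11/4; negate the roots.


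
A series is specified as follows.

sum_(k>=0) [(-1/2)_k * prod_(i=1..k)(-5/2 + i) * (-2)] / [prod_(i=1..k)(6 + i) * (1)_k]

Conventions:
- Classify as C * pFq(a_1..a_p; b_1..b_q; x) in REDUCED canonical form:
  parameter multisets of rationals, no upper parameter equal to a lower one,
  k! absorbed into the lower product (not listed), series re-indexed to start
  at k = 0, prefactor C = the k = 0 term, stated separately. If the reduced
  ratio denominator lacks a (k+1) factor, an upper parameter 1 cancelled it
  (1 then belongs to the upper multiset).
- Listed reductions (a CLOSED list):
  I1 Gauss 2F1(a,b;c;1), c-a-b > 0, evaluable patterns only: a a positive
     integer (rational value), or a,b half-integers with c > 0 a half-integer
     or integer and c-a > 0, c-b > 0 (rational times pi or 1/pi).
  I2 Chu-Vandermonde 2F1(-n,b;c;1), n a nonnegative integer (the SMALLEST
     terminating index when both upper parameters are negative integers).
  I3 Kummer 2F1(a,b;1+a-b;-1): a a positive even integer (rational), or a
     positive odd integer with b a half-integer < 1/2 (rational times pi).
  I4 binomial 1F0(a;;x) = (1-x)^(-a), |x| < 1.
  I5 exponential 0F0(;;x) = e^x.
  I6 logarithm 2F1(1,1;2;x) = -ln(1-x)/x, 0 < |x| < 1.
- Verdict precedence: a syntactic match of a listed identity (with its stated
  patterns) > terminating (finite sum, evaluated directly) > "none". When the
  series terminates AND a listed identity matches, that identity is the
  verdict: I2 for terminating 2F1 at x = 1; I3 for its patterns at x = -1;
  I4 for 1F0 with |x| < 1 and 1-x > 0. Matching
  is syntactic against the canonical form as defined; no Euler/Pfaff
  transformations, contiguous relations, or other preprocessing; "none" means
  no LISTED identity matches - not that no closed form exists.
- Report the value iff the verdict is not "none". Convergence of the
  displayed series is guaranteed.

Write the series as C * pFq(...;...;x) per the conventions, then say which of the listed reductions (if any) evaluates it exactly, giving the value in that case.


Prefactor -2, argument 1: 2F1 with upper {-3/2, -1/2} over lower {7}. Verdict: Gauss (I1, half-integer pattern) fires (x = 1; upper {-3/2, -1/2} half-integers, c = 7 in the evaluable pattern). Hence: (-134217728/19324305) / pi.

Structural cue: from the first term -2: the lower running product (C = -2) is a rising factorial.
Term ratio: r(k) = 1 * (k-3/2) (k-1/2) / [(k+7) (k+1)] - poly over poly, x = 1 from leading terms; C = -2 at k = 0.


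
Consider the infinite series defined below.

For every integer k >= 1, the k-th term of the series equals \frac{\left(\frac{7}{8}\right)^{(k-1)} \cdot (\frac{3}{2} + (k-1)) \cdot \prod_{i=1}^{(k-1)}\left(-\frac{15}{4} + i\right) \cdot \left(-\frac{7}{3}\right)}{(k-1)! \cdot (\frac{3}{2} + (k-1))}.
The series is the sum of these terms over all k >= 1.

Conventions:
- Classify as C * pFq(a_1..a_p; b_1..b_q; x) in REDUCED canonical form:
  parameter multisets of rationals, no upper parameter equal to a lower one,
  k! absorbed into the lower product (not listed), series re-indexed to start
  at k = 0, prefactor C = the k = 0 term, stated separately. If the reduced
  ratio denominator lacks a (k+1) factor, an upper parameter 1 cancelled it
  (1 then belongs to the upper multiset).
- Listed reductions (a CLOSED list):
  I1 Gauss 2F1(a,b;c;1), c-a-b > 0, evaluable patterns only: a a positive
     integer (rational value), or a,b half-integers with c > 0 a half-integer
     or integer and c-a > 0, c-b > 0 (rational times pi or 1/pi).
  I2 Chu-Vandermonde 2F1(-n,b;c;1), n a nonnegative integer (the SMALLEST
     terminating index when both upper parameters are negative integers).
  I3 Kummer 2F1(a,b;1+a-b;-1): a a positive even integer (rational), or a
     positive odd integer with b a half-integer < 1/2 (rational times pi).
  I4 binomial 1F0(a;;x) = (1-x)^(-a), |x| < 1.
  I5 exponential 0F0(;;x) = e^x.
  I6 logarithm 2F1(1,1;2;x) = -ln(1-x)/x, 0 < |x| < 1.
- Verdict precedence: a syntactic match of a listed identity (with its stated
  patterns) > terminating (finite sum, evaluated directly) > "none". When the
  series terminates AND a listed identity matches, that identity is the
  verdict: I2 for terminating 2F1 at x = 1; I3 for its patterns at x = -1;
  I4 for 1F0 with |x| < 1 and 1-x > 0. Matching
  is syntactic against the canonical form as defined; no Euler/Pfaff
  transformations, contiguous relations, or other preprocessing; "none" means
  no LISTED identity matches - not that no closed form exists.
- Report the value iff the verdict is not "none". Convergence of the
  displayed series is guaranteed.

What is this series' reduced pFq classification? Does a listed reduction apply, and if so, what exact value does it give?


At argument \frac{7}{8}: a 1F0 with upper {-\frac{11}{4}}, lower {-}, scaled by C = -\frac{7}{3}. Verdict: this is the binomial series (I4) (the 1F0 binomial series: exponent 11/4, x = \frac{7}{8}). Its exact value is \left(-\frac{7}{3}\right) \cdot \left(\frac{1}{8}\right)^{\frac{11}{4}}.

First insight: t_0 being -\frac{7}{3}, the running product (C = -7/3) telescopes to a rising factorial.
Adjacent-term ratio: r(k) = \frac{7}{8} * (k-\frac{11}{4}) / [(k+1)] - rational; roots negated = parameters, x = \frac{7}{8}, C = -\frac{7}{3}.


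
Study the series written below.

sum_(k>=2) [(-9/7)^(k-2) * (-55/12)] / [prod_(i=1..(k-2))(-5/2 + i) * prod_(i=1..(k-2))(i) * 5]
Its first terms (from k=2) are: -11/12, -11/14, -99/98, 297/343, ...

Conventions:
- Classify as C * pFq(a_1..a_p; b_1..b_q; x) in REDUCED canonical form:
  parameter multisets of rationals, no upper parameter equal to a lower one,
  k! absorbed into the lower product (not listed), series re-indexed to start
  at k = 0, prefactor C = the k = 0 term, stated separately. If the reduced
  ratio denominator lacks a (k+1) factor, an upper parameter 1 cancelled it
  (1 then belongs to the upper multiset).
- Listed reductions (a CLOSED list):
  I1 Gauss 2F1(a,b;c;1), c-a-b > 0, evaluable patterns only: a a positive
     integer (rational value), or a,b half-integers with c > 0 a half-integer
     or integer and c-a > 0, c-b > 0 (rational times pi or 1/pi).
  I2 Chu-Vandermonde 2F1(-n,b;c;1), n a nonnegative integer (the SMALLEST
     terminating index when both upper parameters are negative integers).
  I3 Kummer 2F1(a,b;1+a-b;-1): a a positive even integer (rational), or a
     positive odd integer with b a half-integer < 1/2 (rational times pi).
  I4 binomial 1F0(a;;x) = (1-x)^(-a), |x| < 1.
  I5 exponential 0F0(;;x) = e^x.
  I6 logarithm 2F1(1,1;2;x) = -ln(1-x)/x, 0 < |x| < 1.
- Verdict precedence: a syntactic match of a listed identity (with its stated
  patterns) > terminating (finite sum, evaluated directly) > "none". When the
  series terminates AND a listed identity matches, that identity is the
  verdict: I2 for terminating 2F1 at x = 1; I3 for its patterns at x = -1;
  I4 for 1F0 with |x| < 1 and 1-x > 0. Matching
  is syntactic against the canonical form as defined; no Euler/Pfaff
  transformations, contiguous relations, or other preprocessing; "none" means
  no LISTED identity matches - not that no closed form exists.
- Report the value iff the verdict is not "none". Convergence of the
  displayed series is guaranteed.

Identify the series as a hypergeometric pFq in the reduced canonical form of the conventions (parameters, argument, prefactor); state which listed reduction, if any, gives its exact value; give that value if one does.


Structural cue: from the first term -11/12: the lower running product (C = -11/12) is a rising factorial.
Term ratio: r(k) = (-9/7) * 1 / [(k-3/2) (k+1)] ; factor over Q: parameters, x = (-9/7), and C = -11/12.

Canonical form: C = -11/12 times 0F1 with upper {-}, lower {-3/2}, x = -9/7. Verdict: none. No listed pattern accepts 0F1(-; -3/2; -9/7).


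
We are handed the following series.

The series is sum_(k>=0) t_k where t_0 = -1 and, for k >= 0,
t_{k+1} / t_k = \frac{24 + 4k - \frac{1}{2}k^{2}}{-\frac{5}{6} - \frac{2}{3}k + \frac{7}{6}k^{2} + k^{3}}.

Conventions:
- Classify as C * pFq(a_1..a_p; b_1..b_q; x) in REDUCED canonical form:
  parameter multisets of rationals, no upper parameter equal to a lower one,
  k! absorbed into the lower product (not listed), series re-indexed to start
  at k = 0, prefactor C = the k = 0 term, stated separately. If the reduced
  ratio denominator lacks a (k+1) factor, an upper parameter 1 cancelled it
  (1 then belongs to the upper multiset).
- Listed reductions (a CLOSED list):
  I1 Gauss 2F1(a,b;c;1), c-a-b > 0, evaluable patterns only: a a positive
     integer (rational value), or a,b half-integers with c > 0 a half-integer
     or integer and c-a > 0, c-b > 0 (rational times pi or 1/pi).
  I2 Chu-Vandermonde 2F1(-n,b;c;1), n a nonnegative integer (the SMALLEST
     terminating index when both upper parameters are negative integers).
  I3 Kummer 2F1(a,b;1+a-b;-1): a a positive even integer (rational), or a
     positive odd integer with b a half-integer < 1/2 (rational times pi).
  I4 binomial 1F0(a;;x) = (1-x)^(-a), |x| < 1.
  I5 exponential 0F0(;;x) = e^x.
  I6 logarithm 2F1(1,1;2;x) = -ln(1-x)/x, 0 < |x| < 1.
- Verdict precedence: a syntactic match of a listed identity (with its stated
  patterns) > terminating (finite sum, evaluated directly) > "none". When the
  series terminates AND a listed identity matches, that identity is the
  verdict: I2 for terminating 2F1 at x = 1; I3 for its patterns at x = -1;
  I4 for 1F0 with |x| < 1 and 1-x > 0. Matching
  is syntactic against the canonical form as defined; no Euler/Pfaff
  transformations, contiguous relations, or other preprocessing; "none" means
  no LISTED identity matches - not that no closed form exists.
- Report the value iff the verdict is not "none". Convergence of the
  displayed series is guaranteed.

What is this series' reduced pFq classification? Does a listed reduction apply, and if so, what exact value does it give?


With C = -1: the canonical form is 2F2(-12, 4; -\frac{5}{6}, 1; -\frac{1}{2}). Verdict: terminating - upper parameter -12 makes this a finite sum (last index 12), evaluated exactly. Hence: \frac{16185006988931115136}{1752368687444375}.

Key step: x = -\frac{1}{2} and factor the ratio over Q (C = -1): negated roots = parameters.
Ratio: r(k) = -\frac{1}{2} * (k-12) (k+4) / [(k-\frac{5}{6}) (k+1) (k+1)] - poly over poly, x = -\frac{1}{2} from leading terms; C = -1 at k = 0.


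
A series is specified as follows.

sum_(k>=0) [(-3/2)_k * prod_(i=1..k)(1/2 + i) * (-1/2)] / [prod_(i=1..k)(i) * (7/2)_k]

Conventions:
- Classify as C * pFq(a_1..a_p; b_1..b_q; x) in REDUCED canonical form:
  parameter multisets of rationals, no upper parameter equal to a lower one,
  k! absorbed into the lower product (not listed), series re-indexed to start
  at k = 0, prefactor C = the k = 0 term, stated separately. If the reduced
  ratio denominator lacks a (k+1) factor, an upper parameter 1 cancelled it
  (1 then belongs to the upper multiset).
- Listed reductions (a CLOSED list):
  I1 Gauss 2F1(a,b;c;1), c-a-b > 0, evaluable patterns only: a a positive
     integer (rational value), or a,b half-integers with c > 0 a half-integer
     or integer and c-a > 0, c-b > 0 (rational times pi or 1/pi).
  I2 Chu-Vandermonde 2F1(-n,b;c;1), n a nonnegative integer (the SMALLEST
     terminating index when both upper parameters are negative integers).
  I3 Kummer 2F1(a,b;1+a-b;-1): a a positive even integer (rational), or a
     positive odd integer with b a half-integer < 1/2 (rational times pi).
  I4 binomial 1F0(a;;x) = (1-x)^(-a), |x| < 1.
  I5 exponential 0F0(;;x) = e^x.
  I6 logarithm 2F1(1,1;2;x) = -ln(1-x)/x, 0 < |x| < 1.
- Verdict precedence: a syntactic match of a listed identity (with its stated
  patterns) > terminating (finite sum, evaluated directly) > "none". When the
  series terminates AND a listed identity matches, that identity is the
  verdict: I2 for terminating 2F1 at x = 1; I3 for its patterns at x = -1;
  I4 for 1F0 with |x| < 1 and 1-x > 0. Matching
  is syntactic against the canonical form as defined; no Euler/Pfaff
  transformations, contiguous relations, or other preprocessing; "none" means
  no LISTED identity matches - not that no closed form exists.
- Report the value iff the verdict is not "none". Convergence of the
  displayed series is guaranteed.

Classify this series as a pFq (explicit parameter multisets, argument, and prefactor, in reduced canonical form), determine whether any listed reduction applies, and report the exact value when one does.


Canonical form: C = -1/2 times 2F1 with upper {-3/2, 3/2}, lower {7/2}, x = 1. Verdict: this is the half-integer Gauss pattern (I1) (x = 1; upper {-3/2, 3/2} half-integers, c = 7/2 in the evaluable pattern). Its exact value is (-75/1024) * pi.

Key step: with t_0 = -1/2, the product of the first k integers (C = -1/2) is k!.
Consecutive-term ratio: r(k) = 1 * (k-3/2) (k+3/2) / [(k+7/2) (k+1)] ; factor over Q: parameters, x = 1, and C = -1/2.


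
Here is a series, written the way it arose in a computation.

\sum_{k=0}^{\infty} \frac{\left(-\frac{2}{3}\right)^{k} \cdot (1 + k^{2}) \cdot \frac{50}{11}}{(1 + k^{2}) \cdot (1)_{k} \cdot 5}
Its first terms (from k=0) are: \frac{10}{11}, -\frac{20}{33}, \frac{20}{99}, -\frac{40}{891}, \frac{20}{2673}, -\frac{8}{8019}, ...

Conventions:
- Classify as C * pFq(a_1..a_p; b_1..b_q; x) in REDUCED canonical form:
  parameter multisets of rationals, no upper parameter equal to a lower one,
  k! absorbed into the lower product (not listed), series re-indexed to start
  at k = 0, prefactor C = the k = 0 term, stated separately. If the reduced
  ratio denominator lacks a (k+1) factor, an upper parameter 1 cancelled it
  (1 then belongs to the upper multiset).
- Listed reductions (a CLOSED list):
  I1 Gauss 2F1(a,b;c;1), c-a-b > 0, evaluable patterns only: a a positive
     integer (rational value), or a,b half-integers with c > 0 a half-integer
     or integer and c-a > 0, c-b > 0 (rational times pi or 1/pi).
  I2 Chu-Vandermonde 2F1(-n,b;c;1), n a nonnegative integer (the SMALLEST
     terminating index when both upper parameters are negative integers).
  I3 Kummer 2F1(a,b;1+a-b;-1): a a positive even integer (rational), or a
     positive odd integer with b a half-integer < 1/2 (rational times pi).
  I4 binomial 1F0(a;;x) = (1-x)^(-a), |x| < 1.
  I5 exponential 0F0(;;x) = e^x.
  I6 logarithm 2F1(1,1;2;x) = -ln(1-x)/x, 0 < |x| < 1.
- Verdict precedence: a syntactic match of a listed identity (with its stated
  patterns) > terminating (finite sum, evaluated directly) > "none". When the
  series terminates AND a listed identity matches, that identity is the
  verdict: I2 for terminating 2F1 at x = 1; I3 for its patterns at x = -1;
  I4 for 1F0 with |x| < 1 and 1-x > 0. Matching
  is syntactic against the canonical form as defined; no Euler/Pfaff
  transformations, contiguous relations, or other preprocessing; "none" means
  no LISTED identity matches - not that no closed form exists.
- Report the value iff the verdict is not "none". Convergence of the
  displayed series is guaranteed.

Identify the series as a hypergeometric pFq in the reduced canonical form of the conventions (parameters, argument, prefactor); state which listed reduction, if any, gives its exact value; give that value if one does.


x = -\frac{2}{3} here; the reduced form reads 0F0, upper {-}, lower {-}, C = \frac{10}{11}. Verdict: the I5 exponential reduction matches (the 0F0 exponential series at x = -\frac{2}{3}). Value: \frac{10}{11} \cdot e^{-\frac{2}{3}}.

Structural cue: t_0 = \frac{10}{11} here, and the constant factors (C = 10/11) combine into one prefactor.
Consecutive-term ratio: r(k) = -\frac{2}{3} * 1 / [(k+1)] - poly over poly, x = -\frac{2}{3} from leading terms; C = \frac{10}{11} at k = 0.


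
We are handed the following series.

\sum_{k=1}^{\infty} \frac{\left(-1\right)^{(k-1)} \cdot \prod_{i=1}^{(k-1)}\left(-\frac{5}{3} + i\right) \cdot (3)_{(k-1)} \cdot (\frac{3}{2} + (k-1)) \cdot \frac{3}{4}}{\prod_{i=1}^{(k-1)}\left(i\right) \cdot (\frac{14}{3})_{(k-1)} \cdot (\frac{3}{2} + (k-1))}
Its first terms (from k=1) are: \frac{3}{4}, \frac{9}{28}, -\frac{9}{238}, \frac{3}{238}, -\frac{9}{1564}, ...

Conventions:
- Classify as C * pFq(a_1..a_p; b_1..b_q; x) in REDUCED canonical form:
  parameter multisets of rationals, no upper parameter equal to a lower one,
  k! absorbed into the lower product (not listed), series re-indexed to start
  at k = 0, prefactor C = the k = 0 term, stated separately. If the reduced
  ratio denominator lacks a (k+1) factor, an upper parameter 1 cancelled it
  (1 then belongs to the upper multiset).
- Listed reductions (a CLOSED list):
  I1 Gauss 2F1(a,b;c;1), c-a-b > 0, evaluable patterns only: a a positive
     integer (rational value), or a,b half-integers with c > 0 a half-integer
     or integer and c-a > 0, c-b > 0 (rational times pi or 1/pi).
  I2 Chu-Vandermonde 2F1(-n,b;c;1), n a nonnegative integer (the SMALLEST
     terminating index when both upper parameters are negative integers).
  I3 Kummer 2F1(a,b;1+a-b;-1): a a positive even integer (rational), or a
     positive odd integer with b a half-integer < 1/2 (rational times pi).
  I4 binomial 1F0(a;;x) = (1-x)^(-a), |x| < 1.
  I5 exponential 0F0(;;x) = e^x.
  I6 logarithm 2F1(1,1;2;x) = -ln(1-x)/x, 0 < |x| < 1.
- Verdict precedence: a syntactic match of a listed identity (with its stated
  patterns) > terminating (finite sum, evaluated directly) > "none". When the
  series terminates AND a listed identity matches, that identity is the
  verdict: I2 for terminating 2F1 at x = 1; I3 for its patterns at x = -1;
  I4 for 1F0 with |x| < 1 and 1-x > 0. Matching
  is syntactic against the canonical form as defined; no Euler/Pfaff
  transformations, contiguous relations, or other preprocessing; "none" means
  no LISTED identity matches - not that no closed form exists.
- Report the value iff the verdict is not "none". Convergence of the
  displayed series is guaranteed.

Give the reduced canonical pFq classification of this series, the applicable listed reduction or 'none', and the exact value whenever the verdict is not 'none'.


With C = \frac{3}{4}: the canonical form is 2F1(-\frac{2}{3}, 3; \frac{14}{3}; -1). Verdict: no listed reduction: x = -1 and upper {-\frac{2}{3}, 3} fail every I1-I6 pattern.

The tell: t_0 being \frac{3}{4}, the running product (C = 3/4, x = -1) telescopes to a rising factorial.
Term ratio: r(k) = -1 * (k-\frac{2}{3}) (k+3) / [(k+\frac{14}{3}) (k+1)] - rational in k, leading ratio -1; with t_0 = \frac{3}{4}, classification follows.


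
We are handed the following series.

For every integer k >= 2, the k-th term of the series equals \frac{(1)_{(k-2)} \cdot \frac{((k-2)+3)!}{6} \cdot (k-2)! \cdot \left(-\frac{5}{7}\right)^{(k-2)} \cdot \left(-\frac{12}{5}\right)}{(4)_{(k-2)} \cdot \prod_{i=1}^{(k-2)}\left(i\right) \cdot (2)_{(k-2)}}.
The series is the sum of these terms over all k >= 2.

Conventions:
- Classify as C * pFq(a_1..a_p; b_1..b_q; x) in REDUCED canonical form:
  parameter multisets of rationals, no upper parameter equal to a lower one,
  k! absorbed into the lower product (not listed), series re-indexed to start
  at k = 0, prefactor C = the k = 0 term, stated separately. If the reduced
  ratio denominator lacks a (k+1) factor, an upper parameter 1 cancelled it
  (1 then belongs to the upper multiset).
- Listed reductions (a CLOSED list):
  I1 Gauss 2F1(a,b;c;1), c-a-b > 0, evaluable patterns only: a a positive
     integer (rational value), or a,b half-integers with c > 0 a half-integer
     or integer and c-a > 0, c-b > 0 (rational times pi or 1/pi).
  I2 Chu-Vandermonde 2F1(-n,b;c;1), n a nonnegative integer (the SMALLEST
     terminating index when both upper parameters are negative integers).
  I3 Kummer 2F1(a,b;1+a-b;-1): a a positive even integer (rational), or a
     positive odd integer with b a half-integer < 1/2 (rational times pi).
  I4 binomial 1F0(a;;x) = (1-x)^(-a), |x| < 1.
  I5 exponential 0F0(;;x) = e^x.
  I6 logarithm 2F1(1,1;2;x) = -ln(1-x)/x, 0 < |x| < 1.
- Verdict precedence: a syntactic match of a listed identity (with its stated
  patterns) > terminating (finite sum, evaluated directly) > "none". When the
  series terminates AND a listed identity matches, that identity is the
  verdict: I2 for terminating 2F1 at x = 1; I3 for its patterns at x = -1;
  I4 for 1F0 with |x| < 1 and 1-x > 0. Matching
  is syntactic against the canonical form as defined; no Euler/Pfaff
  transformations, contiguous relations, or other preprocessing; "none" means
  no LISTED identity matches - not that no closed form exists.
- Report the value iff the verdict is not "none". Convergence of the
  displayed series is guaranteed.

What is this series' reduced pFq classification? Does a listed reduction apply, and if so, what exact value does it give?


This is -\frac{12}{5} * 2F1(1, 1; 2; -\frac{5}{7}) in reduced canonical form. Verdict: the logarithmic series (I6) fires (the logarithm: parameters (1,1;2), x = -\frac{5}{7}). Its exact value is \left(-\frac{84}{25}\right) \cdot \ln\left(\frac{12}{7}\right).

Key observation: with t_0 = -\frac{12}{5}, the product of the first k integers (C = -12/5) is k!.
Ratio: r(k) = -\frac{5}{7} * (k+1) (k+1) / [(k+2) (k+1)] - rational in k. x = -\frac{5}{7}; t_0 = -\frac{12}{5}; negate the roots.


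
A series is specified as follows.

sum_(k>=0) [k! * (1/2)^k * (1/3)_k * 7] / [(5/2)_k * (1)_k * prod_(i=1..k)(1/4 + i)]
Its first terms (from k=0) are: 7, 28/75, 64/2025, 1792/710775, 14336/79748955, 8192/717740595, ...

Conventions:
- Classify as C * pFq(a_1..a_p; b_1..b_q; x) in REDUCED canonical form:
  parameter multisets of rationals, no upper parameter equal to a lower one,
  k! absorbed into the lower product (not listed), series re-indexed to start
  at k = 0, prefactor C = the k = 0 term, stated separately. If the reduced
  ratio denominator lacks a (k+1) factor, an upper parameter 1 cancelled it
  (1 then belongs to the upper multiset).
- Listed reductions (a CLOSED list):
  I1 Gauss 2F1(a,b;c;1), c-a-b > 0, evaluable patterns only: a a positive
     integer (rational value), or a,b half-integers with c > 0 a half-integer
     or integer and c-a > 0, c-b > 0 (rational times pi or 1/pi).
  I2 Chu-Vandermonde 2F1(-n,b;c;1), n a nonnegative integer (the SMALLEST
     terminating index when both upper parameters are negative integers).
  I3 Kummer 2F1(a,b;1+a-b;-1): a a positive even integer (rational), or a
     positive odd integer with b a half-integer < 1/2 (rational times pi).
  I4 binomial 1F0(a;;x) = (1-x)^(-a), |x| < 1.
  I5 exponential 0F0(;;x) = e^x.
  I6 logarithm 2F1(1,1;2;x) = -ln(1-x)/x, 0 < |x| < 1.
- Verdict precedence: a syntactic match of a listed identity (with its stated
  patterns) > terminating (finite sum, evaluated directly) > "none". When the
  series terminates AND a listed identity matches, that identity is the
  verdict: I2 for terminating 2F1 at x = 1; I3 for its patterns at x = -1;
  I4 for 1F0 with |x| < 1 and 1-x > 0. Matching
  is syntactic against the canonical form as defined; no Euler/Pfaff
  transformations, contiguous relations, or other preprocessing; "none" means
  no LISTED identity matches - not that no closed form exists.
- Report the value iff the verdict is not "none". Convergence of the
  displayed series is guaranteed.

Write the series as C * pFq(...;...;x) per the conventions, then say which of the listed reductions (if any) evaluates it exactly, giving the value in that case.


Reduced: x = 1/2, 2F2, upper = {1/3, 1}, lower = {5/4, 5/2}, C = 7. Verdict: none here - no I1-I6 shape fits x = 1/2 with lower {5/4, 5/2}.

Key step: t_0 = 7 here, and (1)_k (prefactor 7) is k! itself.
Adjacent-term ratio: r(k) = (1/2) * (k+1/3) (k+1) / [(k+5/4) (k+5/2) (k+1)] ; factor over Q: parameters, x = (1/2), and C = 7.


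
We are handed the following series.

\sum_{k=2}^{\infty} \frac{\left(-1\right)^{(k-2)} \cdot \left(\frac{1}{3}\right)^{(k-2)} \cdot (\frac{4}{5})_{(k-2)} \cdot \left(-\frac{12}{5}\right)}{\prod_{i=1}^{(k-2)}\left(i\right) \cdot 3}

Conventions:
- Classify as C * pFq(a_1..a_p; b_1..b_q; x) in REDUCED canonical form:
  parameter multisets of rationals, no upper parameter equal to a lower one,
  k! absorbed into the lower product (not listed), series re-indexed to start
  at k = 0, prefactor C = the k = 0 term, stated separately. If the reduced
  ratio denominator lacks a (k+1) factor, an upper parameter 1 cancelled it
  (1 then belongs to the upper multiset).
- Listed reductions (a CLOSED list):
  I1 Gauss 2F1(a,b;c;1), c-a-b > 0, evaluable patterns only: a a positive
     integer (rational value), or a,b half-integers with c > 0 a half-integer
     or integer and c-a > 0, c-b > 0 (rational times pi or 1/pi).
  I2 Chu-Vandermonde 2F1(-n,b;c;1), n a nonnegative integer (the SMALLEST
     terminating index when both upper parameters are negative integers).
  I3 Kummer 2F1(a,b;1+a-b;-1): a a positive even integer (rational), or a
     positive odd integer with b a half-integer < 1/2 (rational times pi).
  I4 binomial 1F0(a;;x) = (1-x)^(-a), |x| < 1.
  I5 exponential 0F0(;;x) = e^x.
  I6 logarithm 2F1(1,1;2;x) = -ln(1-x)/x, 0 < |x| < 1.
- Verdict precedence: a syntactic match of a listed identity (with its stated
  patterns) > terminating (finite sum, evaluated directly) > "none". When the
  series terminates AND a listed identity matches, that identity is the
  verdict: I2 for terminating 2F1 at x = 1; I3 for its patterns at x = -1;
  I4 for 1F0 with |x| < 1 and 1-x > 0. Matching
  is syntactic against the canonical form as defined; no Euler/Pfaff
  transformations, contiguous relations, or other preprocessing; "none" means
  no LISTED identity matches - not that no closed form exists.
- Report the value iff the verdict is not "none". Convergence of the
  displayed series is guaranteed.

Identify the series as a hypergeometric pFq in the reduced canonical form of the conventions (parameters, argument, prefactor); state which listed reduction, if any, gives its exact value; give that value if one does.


The series (x = -\frac{1}{3}) is 1F0: upper {\frac{4}{5}}, lower {-}, prefactor -\frac{4}{5}. Verdict: the binomial series (I4) applies (the 1F0 binomial series: exponent -4/5, x = -\frac{1}{3}). Value: \left(-\frac{4}{5}\right) \cdot \left(\frac{4}{3}\right)^{-\frac{4}{5}}.

The tell: t_0 = -\frac{4}{5} here, and the product of the first k integers (prefactor -4/5) is k!.
Step ratio: r(k) = -\frac{1}{3} * (k+\frac{4}{5}) / [(k+1)] - rational in k, leading ratio -\frac{1}{3}; with t_0 = -\frac{4}{5}, classification follows.
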